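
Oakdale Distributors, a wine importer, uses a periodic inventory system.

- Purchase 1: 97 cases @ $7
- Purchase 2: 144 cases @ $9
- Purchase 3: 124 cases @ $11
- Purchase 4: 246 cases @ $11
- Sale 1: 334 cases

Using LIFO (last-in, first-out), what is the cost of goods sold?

COGS = $3,674

Sale 1 (334) [LIFO — newest first]: 246 @ $11 + 88 @ $11 = $3,674
Ending inventory: 97 @ $7 + 144 @ $9 + 36 @ $11 = $2,371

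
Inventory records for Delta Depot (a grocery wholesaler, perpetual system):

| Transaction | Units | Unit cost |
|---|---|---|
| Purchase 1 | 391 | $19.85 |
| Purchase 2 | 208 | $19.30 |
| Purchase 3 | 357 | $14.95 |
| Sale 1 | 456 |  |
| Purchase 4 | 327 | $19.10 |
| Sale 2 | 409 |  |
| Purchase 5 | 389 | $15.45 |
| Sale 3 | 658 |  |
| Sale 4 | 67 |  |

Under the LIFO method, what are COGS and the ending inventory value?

Sale 1 (456) [LIFO — newest first]: 357 @ $14.95 + 99 @ $19.30 = $7,247.85
Sale 2 (409) [LIFO — newest first]: 327 @ $19.10 + 82 @ $19.30 = $7,828.30
Sale 3 (658) [LIFO — newest first]: 389 @ $15.45 + 27 @ $19.30 + 242 @ $19.85 = $11,334.85
Sale 4 (67) [LIFO — newest first]: 67 @ $19.85 = $1,329.95
Total COGS = $7,247.85 + $7,828.30 + $11,334.85 + $1,329.95 = $27,740.95
Ending inventory: 82 @ $19.85 = $1,627.70
Check: goods available $29,368.65 = COGS $27,740.95 + ending $1,627.70

COGS = $27,740.95; ending inventory = $1,627.70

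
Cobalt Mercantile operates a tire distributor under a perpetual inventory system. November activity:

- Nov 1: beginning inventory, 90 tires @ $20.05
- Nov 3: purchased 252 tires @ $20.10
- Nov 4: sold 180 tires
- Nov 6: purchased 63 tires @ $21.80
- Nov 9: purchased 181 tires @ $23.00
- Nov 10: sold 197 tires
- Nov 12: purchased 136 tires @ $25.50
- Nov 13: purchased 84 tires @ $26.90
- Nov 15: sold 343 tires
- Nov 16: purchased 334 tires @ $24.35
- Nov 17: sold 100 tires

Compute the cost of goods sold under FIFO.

Nov 4, 180 sold [FIFO — oldest first]: 90 @ $20.05 + 90 @ $20.10 = $3,613.50
Nov 10, 197 sold [FIFO — oldest first]: 162 @ $20.10 + 35 @ $21.80 = $4,019.20
Nov 15, 343 sold [FIFO — oldest first]: 28 @ $21.80 + 181 @ $23.00 + 134 @ $25.50 = $8,190.40
Nov 17, 100 sold [FIFO — oldest first]: 2 @ $25.50 + 84 @ $26.90 + 14 @ $24.35 = $2,651.50
Total COGS = $3,613.50 + $4,019.20 + $8,190.40 + $2,651.50 = $18,474.60
Ending inventory: 320 @ $24.35 = $7,792.00
Check: goods available $26,266.60 = COGS $18,474.60 + ending $7,792.00

COGS = $18,474.60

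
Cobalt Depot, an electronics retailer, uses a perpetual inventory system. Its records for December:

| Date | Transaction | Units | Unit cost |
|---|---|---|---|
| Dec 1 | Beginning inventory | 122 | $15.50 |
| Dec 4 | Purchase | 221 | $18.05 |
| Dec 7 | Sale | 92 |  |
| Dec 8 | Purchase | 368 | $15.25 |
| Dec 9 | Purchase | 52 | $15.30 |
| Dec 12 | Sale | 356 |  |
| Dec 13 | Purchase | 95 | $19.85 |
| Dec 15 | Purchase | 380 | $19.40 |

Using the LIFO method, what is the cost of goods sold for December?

Dec 7, 92 sold [LIFO — newest first]: 92 @ $18.05 = $1,660.60
Dec 12, 356 sold [LIFO — newest first]: 52 @ $15.30 + 304 @ $15.25 = $5,431.60
Total COGS = $1,660.60 + $5,431.60 = $7,092.20
Ending inventory: 122 @ $15.50 + 129 @ $18.05 + 64 @ $15.25 + 95 @ $19.85 + 380 @ $19.40 = $14,453.20

COGS = $7,092.20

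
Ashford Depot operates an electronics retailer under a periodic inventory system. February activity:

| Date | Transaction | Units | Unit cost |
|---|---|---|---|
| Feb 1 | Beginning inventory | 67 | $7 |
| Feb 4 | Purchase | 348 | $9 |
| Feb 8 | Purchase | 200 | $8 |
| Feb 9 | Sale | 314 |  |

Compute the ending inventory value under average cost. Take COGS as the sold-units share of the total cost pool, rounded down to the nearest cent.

Feb 9, sell 314: 314/615 × $5,201.00 → $2,655.46
Ending inventory (cost pool remaining) = $2,545.54
Check: goods available $5,201.00 = COGS $2,655.46 + ending $2,545.54

Ending inventory = $2,545.54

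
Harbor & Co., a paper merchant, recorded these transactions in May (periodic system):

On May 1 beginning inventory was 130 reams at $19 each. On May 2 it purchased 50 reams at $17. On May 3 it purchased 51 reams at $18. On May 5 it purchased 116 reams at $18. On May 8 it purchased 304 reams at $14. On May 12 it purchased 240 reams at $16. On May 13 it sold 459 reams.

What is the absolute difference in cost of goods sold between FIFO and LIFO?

FIFO COGS: 130 @ $19 + 50 @ $17 + 51 @ $18 + 116 @ $18 + 112 @ $14 = $7,894
LIFO COGS: 240 @ $16 + 219 @ $14 = $6,906
Difference = |$7,894 − $6,906| = $988

$988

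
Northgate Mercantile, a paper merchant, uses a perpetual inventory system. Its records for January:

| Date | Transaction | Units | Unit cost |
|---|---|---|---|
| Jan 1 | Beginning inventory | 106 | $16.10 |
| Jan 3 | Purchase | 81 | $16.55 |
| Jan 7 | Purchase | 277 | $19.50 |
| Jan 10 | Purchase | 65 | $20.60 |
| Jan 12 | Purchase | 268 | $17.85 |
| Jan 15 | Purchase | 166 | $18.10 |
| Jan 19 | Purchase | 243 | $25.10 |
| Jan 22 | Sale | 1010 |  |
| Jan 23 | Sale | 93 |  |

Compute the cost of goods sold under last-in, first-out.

Jan 22, 1010 sold [LIFO — newest first]: 243 @ $25.10 + 166 @ $18.10 + 268 @ $17.85 + 65 @ $20.60 + 268 @ $19.50 = $20,452.70
Jan 23, 93 sold [LIFO — newest first]: 9 @ $19.50 + 81 @ $16.55 + 3 @ $16.10 = $1,564.35
Total COGS = $20,452.70 + $1,564.35 = $22,017.05
Ending inventory: 103 @ $16.10 = $1,658.30

COGS = $22,017.05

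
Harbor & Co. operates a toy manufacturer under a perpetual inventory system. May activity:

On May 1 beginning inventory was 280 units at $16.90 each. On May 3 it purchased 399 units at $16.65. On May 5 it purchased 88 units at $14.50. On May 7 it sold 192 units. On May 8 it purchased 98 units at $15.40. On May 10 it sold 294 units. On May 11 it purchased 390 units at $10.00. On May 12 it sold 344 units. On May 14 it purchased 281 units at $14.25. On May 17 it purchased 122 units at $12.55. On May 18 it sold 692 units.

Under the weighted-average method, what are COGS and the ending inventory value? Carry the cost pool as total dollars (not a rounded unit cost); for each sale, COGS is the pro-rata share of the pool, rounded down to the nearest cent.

After May 1: 280 on hand, pool $4,732.00 (≈ $16.9000 each)
After May 3: 679 on hand, pool $11,375.35 (≈ $16.7531 each)
After May 5: 767 on hand, pool $12,651.35 (≈ $16.4946 each)
May 7, sell 192: 192/767 × $12,651.35 → $3,166.96
After May 8: 673 on hand, pool $10,993.59 (≈ $16.3352 each)
May 10, sell 294: 294/673 × $10,993.59 → $4,802.54
After May 11: 769 on hand, pool $10,091.05 (≈ $13.1223 each)
May 12, sell 344: 344/769 × $10,091.05 → $4,514.07
After May 14: 706 on hand, pool $9,581.23 (≈ $13.5711 each)
After May 17: 828 on hand, pool $11,112.33 (≈ $13.4207 each)
May 18, sell 692: 692/828 × $11,112.33 → $9,287.11
Total COGS = $3,166.96 + $4,802.54 + $4,514.07 + $9,287.11 = $21,770.68
Ending inventory (cost pool remaining) = $1,825.22
Check: goods available $23,595.90 = COGS $21,770.68 + ending $1,825.22

COGS = $21,770.68; ending inventory = $1,825.22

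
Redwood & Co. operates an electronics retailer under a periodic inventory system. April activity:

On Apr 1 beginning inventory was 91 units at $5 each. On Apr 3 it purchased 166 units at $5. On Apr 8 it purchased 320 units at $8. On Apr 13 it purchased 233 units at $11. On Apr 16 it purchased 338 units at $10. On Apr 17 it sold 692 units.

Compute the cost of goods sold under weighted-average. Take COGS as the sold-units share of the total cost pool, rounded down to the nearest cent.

COGS = $5,900.08

Apr 17, sell 692: 692/1148 × $9,788.00 → $5,900.08
Ending inventory (cost pool remaining) = $3,887.92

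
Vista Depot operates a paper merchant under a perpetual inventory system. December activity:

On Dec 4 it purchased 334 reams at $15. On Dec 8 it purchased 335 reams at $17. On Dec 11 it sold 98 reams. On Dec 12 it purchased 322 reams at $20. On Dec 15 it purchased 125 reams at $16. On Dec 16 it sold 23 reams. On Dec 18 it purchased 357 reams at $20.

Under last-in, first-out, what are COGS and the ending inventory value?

COGS = $2,034; ending inventory = $24,251

Dec 11, 98 sold [LIFO — newest first]: 98 @ $17 = $1,666
Dec 16, 23 sold [LIFO — newest first]: 23 @ $16 = $368
Total COGS = $1,666 + $368 = $2,034
Ending inventory: 334 @ $15 + 237 @ $17 + 322 @ $20 + 102 @ $16 + 357 @ $20 = $24,251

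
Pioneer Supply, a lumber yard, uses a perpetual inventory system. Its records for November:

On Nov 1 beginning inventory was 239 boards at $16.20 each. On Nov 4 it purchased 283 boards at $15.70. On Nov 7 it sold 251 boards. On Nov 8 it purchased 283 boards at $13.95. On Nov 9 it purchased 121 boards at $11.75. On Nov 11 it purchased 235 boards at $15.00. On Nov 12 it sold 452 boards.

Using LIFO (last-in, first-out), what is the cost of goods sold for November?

Nov 7, 251 sold [LIFO — newest first]: 251 @ $15.70 = $3,940.70
Nov 12, 452 sold [LIFO — newest first]: 235 @ $15.00 + 121 @ $11.75 + 96 @ $13.95 = $6,285.95
Total COGS = $3,940.70 + $6,285.95 = $10,226.65
Ending inventory: 239 @ $16.20 + 32 @ $15.70 + 187 @ $13.95 = $6,982.85
Check: goods available $17,209.50 = COGS $10,226.65 + ending $6,982.85

COGS = $10,226.65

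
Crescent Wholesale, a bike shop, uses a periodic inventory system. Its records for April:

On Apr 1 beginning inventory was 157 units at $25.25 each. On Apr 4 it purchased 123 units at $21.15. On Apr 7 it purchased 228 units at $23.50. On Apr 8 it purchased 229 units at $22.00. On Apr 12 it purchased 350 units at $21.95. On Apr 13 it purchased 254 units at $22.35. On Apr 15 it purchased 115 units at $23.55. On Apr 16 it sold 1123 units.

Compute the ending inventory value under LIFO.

Ending inventory = $7,811.20

Apr 16, 1123 sold [LIFO — newest first]: 115 @ $23.55 + 254 @ $22.35 + 350 @ $21.95 + 229 @ $22.00 + 175 @ $23.50 = $25,218.15
Ending inventory: 157 @ $25.25 + 123 @ $21.15 + 53 @ $23.50 = $7,811.20
Check: goods available $33,029.35 = COGS $25,218.15 + ending $7,811.20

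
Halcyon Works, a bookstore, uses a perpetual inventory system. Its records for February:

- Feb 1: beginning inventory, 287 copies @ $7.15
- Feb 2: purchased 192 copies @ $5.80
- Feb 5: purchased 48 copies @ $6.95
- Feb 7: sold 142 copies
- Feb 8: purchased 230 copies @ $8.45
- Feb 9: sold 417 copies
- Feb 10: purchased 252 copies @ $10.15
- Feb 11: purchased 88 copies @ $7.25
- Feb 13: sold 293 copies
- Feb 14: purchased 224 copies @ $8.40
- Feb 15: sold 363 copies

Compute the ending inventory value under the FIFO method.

Ending inventory = $890.40

Feb 7, 142 sold [FIFO — oldest first]: 142 @ $7.15 = $1,015.30
Feb 9, 417 sold [FIFO — oldest first]: 145 @ $7.15 + 192 @ $5.80 + 48 @ $6.95 + 32 @ $8.45 = $2,754.35
Feb 13, 293 sold [FIFO — oldest first]: 198 @ $8.45 + 95 @ $10.15 = $2,637.35
Feb 15, 363 sold [FIFO — oldest first]: 157 @ $10.15 + 88 @ $7.25 + 118 @ $8.40 = $3,222.75
Total COGS = $1,015.30 + $2,754.35 + $2,637.35 + $3,222.75 = $9,629.75
Ending inventory: 106 @ $8.40 = $890.40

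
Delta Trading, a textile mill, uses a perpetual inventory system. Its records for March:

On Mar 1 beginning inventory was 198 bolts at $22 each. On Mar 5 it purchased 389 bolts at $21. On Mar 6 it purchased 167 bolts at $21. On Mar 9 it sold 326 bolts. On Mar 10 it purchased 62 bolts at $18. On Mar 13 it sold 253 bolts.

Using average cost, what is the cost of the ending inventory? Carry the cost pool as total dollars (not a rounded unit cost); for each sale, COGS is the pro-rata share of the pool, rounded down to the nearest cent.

After Mar 1: 198 on hand, pool $4,356.00 (≈ $22.0000 each)
After Mar 5: 587 on hand, pool $12,525.00 (≈ $21.3373 each)
After Mar 6: 754 on hand, pool $16,032.00 (≈ $21.2626 each)
Mar 9, sell 326: 326/754 × $16,032.00 → $6,931.60
After Mar 10: 490 on hand, pool $10,216.40 (≈ $20.8498 each)
Mar 13, sell 253: 253/490 × $10,216.40 → $5,274.99
Total COGS = $6,931.60 + $5,274.99 = $12,206.59
Ending inventory (cost pool remaining) = $4,941.41
Check: goods available $17,148.00 = COGS $12,206.59 + ending $4,941.41

Ending inventory = $4,941.41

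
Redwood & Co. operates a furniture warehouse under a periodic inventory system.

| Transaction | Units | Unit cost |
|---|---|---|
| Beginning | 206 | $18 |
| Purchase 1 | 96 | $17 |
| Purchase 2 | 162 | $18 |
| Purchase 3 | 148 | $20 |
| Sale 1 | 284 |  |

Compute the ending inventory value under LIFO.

Sale 1 (284) [LIFO — newest first]: 148 @ $20 + 136 @ $18 = $5,408
Ending inventory: 206 @ $18 + 96 @ $17 + 26 @ $18 = $5,808

Ending inventory = $5,808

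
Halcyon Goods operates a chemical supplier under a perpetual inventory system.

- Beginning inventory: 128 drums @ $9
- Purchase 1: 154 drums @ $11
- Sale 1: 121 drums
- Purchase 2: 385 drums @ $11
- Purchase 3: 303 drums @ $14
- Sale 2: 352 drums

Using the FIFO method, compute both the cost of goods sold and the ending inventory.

COGS = $4,947; ending inventory = $6,376

Sale 1 (121) [FIFO — oldest first]: 121 @ $9 = $1,089
Sale 2 (352) [FIFO — oldest first]: 7 @ $9 + 154 @ $11 + 191 @ $11 = $3,858
Total COGS = $1,089 + $3,858 = $4,947
Ending inventory: 194 @ $11 + 303 @ $14 = $6,376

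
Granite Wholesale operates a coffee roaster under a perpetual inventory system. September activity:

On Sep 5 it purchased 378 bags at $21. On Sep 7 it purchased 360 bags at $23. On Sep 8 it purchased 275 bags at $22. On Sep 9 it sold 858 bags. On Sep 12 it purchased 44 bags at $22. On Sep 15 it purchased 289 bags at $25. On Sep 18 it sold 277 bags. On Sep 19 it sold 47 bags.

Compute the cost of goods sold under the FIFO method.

COGS = $26,361

Sep 9, 858 sold [FIFO — oldest first]: 378 @ $21 + 360 @ $23 + 120 @ $22 = $18,858
Sep 18, 277 sold [FIFO — oldest first]: 155 @ $22 + 44 @ $22 + 78 @ $25 = $6,328
Sep 19, 47 sold [FIFO — oldest first]: 47 @ $25 = $1,175
Total COGS = $18,858 + $6,328 + $1,175 = $26,361
Ending inventory: 164 @ $25 = $4,100
Check: goods available $30,461 = COGS $26,361 + ending $4,100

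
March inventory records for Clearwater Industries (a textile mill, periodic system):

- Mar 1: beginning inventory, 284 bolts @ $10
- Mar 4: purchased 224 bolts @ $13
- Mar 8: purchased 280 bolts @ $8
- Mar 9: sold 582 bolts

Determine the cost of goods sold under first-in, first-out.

COGS = $6,344

Mar 9, 582 sold [FIFO — oldest first]: 284 @ $10 + 224 @ $13 + 74 @ $8 = $6,344
Ending inventory: 206 @ $8 = $1,648
Check: goods available $7,992 = COGS $6,344 + ending $1,648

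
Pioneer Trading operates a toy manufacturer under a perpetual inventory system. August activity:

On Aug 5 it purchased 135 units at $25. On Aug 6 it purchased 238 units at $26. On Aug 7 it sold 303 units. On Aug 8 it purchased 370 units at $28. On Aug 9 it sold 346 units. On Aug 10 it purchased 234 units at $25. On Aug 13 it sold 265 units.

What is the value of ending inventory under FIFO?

Ending inventory = $1,575

Aug 7, 303 sold [FIFO — oldest first]: 135 @ $25 + 168 @ $26 = $7,743
Aug 9, 346 sold [FIFO — oldest first]: 70 @ $26 + 276 @ $28 = $9,548
Aug 13, 265 sold [FIFO — oldest first]: 94 @ $28 + 171 @ $25 = $6,907
Total COGS = $7,743 + $9,548 + $6,907 = $24,198
Ending inventory: 63 @ $25 = $1,575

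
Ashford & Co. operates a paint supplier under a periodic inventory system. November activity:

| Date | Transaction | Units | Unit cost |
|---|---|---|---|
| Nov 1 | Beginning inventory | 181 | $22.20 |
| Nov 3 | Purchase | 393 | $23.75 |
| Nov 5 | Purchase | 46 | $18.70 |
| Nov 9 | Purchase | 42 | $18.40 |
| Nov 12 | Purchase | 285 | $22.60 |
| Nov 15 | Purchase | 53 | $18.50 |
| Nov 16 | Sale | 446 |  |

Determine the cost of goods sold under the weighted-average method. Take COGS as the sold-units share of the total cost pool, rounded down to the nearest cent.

Nov 16, sell 446: 446/1000 × $22,406.45 → $9,993.27
Ending inventory (cost pool remaining) = $12,413.18

COGS = $9,993.27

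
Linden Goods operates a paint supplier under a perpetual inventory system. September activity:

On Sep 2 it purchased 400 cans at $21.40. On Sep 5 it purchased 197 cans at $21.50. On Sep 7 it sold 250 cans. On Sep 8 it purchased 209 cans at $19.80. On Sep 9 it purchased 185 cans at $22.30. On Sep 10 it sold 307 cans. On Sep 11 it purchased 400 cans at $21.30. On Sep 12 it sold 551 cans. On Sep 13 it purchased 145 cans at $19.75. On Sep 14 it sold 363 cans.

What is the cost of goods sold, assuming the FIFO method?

Sep 7, 250 sold [FIFO — oldest first]: 250 @ $21.40 = $5,350.00
Sep 10, 307 sold [FIFO — oldest first]: 150 @ $21.40 + 157 @ $21.50 = $6,585.50
Sep 12, 551 sold [FIFO — oldest first]: 40 @ $21.50 + 209 @ $19.80 + 185 @ $22.30 + 117 @ $21.30 = $11,615.80
Sep 14, 363 sold [FIFO — oldest first]: 283 @ $21.30 + 80 @ $19.75 = $7,607.90
Total COGS = $5,350.00 + $6,585.50 + $11,615.80 + $7,607.90 = $31,159.20
Ending inventory: 65 @ $19.75 = $1,283.75

COGS = $31,159.20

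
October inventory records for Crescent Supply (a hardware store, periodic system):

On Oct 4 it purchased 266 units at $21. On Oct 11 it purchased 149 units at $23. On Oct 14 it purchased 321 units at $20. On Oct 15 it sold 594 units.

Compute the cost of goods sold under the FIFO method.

COGS = $12,593

Oct 15, 594 sold [FIFO — oldest first]: 266 @ $21 + 149 @ $23 + 179 @ $20 = $12,593
Ending inventory: 142 @ $20 = $2,840
Check: goods available $15,433 = COGS $12,593 + ending $2,840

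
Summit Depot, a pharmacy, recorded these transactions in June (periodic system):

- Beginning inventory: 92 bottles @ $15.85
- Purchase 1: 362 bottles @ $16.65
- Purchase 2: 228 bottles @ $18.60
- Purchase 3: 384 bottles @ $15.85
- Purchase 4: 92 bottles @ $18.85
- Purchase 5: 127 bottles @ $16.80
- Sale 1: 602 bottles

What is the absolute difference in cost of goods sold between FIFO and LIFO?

FIFO COGS: 92 @ $15.85 + 362 @ $16.65 + 148 @ $18.60 = $10,238.30
LIFO COGS: 127 @ $16.80 + 92 @ $18.85 + 383 @ $15.85 = $9,938.35
Difference = |$10,238.30 − $9,938.35| = $299.95

$299.95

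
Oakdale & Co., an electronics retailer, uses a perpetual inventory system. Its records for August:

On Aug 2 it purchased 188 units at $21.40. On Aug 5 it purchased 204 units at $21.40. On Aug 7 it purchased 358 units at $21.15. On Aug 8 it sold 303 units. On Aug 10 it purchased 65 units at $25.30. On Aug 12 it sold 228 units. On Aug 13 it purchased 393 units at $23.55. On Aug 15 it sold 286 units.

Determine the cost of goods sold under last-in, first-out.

COGS = $18,262.70

Aug 8, 303 sold [LIFO — newest first]: 303 @ $21.15 = $6,408.45
Aug 12, 228 sold [LIFO — newest first]: 65 @ $25.30 + 55 @ $21.15 + 108 @ $21.40 = $5,118.95
Aug 15, 286 sold [LIFO — newest first]: 286 @ $23.55 = $6,735.30
Total COGS = $6,408.45 + $5,118.95 + $6,735.30 = $18,262.70
Ending inventory: 188 @ $21.40 + 96 @ $21.40 + 107 @ $23.55 = $8,597.45
Check: goods available $26,860.15 = COGS $18,262.70 + ending $8,597.45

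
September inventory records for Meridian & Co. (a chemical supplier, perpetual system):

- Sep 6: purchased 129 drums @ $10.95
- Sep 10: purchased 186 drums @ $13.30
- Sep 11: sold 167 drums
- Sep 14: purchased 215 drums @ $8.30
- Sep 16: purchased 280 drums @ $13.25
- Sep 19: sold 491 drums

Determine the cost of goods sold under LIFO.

COGS = $7,682.40

Sep 11, 167 sold [LIFO — newest first]: 167 @ $13.30 = $2,221.10
Sep 19, 491 sold [LIFO — newest first]: 280 @ $13.25 + 211 @ $8.30 = $5,461.30
Total COGS = $2,221.10 + $5,461.30 = $7,682.40
Ending inventory: 129 @ $10.95 + 19 @ $13.30 + 4 @ $8.30 = $1,698.45
Check: goods available $9,380.85 = COGS $7,682.40 + ending $1,698.45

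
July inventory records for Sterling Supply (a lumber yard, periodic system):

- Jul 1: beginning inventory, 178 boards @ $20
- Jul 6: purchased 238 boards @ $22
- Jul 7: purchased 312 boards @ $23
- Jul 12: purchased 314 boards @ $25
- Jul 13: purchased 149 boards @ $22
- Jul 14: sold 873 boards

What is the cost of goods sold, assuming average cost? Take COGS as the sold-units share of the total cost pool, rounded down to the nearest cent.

COGS = $19,864.23

Jul 14, sell 873: 873/1191 × $27,100.00 → $19,864.23
Ending inventory (cost pool remaining) = $7,235.77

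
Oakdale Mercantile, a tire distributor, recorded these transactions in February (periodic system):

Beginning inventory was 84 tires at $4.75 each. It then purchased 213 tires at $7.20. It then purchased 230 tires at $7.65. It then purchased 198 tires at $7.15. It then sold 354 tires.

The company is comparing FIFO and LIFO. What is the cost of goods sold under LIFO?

FIFO COGS: 84 @ $4.75 + 213 @ $7.20 + 57 @ $7.65 = $2,368.65
LIFO COGS: 198 @ $7.15 + 156 @ $7.65 = $2,609.10

COGS = $2,609.10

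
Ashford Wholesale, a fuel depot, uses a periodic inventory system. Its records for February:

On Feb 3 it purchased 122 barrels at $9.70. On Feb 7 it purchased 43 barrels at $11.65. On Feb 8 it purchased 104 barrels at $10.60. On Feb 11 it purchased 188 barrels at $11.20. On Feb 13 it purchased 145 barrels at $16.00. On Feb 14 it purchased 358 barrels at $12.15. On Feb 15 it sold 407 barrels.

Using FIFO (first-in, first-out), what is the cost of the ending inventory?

Feb 15, 407 sold [FIFO — oldest first]: 122 @ $9.70 + 43 @ $11.65 + 104 @ $10.60 + 138 @ $11.20 = $4,332.35
Ending inventory: 50 @ $11.20 + 145 @ $16.00 + 358 @ $12.15 = $7,229.70

Ending inventory = $7,229.70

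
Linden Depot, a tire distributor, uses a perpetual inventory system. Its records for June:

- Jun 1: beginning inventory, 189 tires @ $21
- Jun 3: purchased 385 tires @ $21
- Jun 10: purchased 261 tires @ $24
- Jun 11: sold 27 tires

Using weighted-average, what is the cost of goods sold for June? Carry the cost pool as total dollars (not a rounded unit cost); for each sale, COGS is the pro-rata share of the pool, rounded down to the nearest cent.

COGS = $592.31

After Jun 1: 189 on hand, pool $3,969.00 (≈ $21.0000 each)
After Jun 3: 574 on hand, pool $12,054.00 (≈ $21.0000 each)
After Jun 10: 835 on hand, pool $18,318.00 (≈ $21.9377 each)
Jun 11, sell 27: 27/835 × $18,318.00 → $592.31
Ending inventory (cost pool remaining) = $17,725.69
Check: goods available $18,318.00 = COGS $592.31 + ending $17,725.69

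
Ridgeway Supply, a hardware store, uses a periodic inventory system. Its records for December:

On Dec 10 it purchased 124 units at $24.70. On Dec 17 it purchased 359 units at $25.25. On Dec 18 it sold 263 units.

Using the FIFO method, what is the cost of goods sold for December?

COGS = $6,572.55

Dec 18, 263 sold [FIFO — oldest first]: 124 @ $24.70 + 139 @ $25.25 = $6,572.55
Ending inventory: 220 @ $25.25 = $5,555.00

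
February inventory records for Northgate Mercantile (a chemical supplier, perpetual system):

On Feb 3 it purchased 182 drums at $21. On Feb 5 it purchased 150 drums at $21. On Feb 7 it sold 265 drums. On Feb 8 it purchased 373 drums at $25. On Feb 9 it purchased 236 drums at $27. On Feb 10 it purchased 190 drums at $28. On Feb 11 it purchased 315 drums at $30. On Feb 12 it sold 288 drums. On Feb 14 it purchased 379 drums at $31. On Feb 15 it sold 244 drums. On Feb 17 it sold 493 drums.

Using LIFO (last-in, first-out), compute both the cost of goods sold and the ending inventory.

Feb 7, 265 sold [LIFO — newest first]: 150 @ $21 + 115 @ $21 = $5,565
Feb 12, 288 sold [LIFO — newest first]: 288 @ $30 = $8,640
Feb 15, 244 sold [LIFO — newest first]: 244 @ $31 = $7,564
Feb 17, 493 sold [LIFO — newest first]: 135 @ $31 + 27 @ $30 + 190 @ $28 + 141 @ $27 = $14,122
Total COGS = $5,565 + $8,640 + $7,564 + $14,122 = $35,891
Ending inventory: 67 @ $21 + 373 @ $25 + 95 @ $27 = $13,297
Check: goods available $49,188 = COGS $35,891 + ending $13,297

COGS = $35,891; ending inventory = $13,297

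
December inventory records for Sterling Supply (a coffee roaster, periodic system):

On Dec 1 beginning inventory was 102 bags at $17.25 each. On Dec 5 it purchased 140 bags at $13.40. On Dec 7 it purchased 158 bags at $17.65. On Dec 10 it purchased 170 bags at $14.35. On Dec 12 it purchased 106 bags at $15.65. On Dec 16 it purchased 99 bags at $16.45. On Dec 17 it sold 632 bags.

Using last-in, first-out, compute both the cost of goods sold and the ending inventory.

Dec 17, 632 sold [LIFO — newest first]: 99 @ $16.45 + 106 @ $15.65 + 170 @ $14.35 + 158 @ $17.65 + 99 @ $13.40 = $9,842.25
Ending inventory: 102 @ $17.25 + 41 @ $13.40 = $2,308.90
Check: goods available $12,151.15 = COGS $9,842.25 + ending $2,308.90

COGS = $9,842.25; ending inventory = $2,308.90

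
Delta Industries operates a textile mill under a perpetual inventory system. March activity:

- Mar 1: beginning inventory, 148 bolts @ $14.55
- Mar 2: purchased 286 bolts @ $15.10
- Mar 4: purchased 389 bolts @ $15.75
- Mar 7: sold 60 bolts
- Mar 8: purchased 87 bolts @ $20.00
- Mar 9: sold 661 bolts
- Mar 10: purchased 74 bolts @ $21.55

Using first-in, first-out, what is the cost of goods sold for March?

Mar 7, 60 sold [FIFO — oldest first]: 60 @ $14.55 = $873.00
Mar 9, 661 sold [FIFO — oldest first]: 88 @ $14.55 + 286 @ $15.10 + 287 @ $15.75 = $10,119.25
Total COGS = $873.00 + $10,119.25 = $10,992.25
Ending inventory: 102 @ $15.75 + 87 @ $20.00 + 74 @ $21.55 = $4,941.20

COGS = $10,992.25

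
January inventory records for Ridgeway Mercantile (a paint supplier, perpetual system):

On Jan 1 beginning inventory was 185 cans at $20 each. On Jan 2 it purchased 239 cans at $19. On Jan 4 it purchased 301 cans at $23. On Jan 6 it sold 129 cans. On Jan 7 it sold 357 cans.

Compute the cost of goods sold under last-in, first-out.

COGS = $10,438

Jan 6, 129 sold [LIFO — newest first]: 129 @ $23 = $2,967
Jan 7, 357 sold [LIFO — newest first]: 172 @ $23 + 185 @ $19 = $7,471
Total COGS = $2,967 + $7,471 = $10,438
Ending inventory: 185 @ $20 + 54 @ $19 = $4,726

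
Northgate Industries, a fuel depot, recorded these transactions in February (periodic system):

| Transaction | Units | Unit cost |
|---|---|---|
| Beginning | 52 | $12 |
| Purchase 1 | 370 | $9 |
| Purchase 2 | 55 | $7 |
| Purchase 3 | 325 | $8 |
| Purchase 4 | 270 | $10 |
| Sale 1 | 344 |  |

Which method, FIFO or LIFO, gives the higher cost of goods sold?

LIFO

FIFO COGS: 52 @ $12 + 292 @ $9 = $3,252
LIFO COGS: 270 @ $10 + 74 @ $8 = $3,292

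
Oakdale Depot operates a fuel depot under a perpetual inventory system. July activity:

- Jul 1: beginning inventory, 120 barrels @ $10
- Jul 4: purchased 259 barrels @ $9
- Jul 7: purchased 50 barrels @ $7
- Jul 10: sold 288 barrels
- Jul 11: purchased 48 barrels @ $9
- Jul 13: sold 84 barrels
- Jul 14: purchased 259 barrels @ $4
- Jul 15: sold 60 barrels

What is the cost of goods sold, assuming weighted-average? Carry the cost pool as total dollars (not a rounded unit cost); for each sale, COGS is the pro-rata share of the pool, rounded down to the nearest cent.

After Jul 1: 120 on hand, pool $1,200.00 (≈ $10.0000 each)
After Jul 4: 379 on hand, pool $3,531.00 (≈ $9.3166 each)
After Jul 7: 429 on hand, pool $3,881.00 (≈ $9.0466 each)
Jul 10, sell 288: 288/429 × $3,881.00 → $2,605.42
After Jul 11: 189 on hand, pool $1,707.58 (≈ $9.0348 each)
Jul 13, sell 84: 84/189 × $1,707.58 → $758.92
After Jul 14: 364 on hand, pool $1,984.66 (≈ $5.4524 each)
Jul 15, sell 60: 60/364 × $1,984.66 → $327.14
Total COGS = $2,605.42 + $758.92 + $327.14 = $3,691.48
Ending inventory (cost pool remaining) = $1,657.52

COGS = $3,691.48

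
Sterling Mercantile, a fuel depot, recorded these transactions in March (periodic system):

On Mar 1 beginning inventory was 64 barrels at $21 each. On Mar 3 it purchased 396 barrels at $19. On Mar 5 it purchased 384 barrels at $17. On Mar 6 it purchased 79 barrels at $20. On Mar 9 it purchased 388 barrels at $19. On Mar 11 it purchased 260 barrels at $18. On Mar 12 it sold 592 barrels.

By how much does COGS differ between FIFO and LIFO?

FIFO COGS: 64 @ $21 + 396 @ $19 + 132 @ $17 = $11,112
LIFO COGS: 260 @ $18 + 332 @ $19 = $10,988
Difference = |$11,112 − $10,988| = $124

$124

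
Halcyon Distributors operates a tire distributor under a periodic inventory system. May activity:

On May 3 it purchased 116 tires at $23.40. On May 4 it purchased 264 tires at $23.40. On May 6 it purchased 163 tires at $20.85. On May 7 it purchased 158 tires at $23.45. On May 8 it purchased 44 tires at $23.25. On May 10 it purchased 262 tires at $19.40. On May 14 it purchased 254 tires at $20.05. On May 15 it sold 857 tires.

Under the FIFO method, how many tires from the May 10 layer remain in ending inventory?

May 15, 857 sold [FIFO — oldest first]: 116 @ $23.40 + 264 @ $23.40 + 163 @ $20.85 + 158 @ $23.45 + 44 @ $23.25 + 112 @ $19.40 = $19,191.45
Ending inventory: 150 @ $19.40 + 254 @ $20.05 = $8,002.70

150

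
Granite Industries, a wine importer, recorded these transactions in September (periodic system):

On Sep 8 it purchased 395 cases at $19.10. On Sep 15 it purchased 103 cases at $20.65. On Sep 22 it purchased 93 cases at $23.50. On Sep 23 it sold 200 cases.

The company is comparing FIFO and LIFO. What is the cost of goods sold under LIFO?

FIFO COGS: 200 @ $19.10 = $3,820.00
LIFO COGS: 93 @ $23.50 + 103 @ $20.65 + 4 @ $19.10 = $4,388.85

COGS = $4,388.85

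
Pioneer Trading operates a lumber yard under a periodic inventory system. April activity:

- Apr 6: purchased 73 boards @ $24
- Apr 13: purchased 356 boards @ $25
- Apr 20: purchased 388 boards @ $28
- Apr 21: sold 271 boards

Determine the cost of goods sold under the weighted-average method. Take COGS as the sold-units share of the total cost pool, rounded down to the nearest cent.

Apr 21, sell 271: 271/817 × $21,516.00 → $7,136.88
Ending inventory (cost pool remaining) = $14,379.12
Check: goods available $21,516.00 = COGS $7,136.88 + ending $14,379.12

COGS = $7,136.88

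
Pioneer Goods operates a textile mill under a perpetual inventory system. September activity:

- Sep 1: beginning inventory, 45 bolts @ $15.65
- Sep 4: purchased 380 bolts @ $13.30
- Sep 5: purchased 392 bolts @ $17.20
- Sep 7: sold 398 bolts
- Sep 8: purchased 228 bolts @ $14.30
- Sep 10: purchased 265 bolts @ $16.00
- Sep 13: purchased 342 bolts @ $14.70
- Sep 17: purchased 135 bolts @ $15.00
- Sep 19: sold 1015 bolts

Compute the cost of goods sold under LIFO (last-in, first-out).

COGS = $21,973.50

Sep 7, 398 sold [LIFO — newest first]: 392 @ $17.20 + 6 @ $13.30 = $6,822.20
Sep 19, 1015 sold [LIFO — newest first]: 135 @ $15.00 + 342 @ $14.70 + 265 @ $16.00 + 228 @ $14.30 + 45 @ $13.30 = $15,151.30
Total COGS = $6,822.20 + $15,151.30 = $21,973.50
Ending inventory: 45 @ $15.65 + 329 @ $13.30 = $5,079.95
Check: goods available $27,053.45 = COGS $21,973.50 + ending $5,079.95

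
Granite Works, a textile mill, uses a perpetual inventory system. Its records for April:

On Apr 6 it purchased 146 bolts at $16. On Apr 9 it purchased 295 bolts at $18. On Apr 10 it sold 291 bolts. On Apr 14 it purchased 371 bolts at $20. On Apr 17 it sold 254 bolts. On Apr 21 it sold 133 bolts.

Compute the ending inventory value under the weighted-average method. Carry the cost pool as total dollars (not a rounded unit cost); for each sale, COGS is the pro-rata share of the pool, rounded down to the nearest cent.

After Apr 6: 146 on hand, pool $2,336.00 (≈ $16.0000 each)
After Apr 9: 441 on hand, pool $7,646.00 (≈ $17.3379 each)
Apr 10, sell 291: 291/441 × $7,646.00 → $5,045.31
After Apr 14: 521 on hand, pool $10,020.69 (≈ $19.2336 each)
Apr 17, sell 254: 254/521 × $10,020.69 → $4,885.32
Apr 21, sell 133: 133/267 × $5,135.37 → $2,558.06
Total COGS = $5,045.31 + $4,885.32 + $2,558.06 = $12,488.69
Ending inventory (cost pool remaining) = $2,577.31

Ending inventory = $2,577.31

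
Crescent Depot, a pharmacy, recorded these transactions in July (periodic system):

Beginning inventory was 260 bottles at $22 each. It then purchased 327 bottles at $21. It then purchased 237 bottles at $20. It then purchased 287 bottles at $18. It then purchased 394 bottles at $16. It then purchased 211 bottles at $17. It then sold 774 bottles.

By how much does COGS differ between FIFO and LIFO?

$3,394

FIFO COGS: 260 @ $22 + 327 @ $21 + 187 @ $20 = $16,327
LIFO COGS: 211 @ $17 + 394 @ $16 + 169 @ $18 = $12,933
Difference = |$16,327 − $12,933| = $3,394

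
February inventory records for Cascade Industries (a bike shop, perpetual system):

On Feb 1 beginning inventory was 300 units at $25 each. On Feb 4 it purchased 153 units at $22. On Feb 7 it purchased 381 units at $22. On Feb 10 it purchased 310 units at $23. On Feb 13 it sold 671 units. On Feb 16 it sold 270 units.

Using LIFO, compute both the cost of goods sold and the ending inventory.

Feb 13, 671 sold [LIFO — newest first]: 310 @ $23 + 361 @ $22 = $15,072
Feb 16, 270 sold [LIFO — newest first]: 20 @ $22 + 153 @ $22 + 97 @ $25 = $6,231
Total COGS = $15,072 + $6,231 = $21,303
Ending inventory: 203 @ $25 = $5,075

COGS = $21,303; ending inventory = $5,075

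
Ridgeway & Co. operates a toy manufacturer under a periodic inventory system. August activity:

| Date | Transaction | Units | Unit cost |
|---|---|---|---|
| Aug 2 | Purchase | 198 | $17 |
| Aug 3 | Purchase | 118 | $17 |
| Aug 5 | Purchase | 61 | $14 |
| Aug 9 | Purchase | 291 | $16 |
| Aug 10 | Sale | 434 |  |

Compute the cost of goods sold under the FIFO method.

COGS = $7,138

Aug 10, 434 sold [FIFO — oldest first]: 198 @ $17 + 118 @ $17 + 61 @ $14 + 57 @ $16 = $7,138
Ending inventory: 234 @ $16 = $3,744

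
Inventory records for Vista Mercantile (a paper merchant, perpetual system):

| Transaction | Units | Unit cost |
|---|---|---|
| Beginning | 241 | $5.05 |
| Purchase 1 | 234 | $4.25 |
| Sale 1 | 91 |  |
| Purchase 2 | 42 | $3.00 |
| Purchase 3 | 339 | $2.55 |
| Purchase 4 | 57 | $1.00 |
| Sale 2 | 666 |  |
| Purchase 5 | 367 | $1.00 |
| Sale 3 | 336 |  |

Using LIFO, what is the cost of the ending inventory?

Sale 1 (91) [LIFO — newest first]: 91 @ $4.25 = $386.75
Sale 2 (666) [LIFO — newest first]: 57 @ $1.00 + 339 @ $2.55 + 42 @ $3.00 + 143 @ $4.25 + 85 @ $5.05 = $2,084.45
Sale 3 (336) [LIFO — newest first]: 336 @ $1.00 = $336.00
Total COGS = $386.75 + $2,084.45 + $336.00 = $2,807.20
Ending inventory: 156 @ $5.05 + 31 @ $1.00 = $818.80
Check: goods available $3,626.00 = COGS $2,807.20 + ending $818.80

Ending inventory = $818.80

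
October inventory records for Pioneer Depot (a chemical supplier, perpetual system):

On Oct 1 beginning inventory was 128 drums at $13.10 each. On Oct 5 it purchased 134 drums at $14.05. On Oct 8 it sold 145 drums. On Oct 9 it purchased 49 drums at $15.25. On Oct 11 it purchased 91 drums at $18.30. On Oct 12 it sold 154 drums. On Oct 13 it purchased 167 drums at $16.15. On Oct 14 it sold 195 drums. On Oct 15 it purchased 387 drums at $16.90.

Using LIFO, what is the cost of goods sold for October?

Oct 8, 145 sold [LIFO — newest first]: 134 @ $14.05 + 11 @ $13.10 = $2,026.80
Oct 12, 154 sold [LIFO — newest first]: 91 @ $18.30 + 49 @ $15.25 + 14 @ $13.10 = $2,595.95
Oct 14, 195 sold [LIFO — newest first]: 167 @ $16.15 + 28 @ $13.10 = $3,063.85
Total COGS = $2,026.80 + $2,595.95 + $3,063.85 = $7,686.60
Ending inventory: 75 @ $13.10 + 387 @ $16.90 = $7,522.80
Check: goods available $15,209.40 = COGS $7,686.60 + ending $7,522.80

COGS = $7,686.60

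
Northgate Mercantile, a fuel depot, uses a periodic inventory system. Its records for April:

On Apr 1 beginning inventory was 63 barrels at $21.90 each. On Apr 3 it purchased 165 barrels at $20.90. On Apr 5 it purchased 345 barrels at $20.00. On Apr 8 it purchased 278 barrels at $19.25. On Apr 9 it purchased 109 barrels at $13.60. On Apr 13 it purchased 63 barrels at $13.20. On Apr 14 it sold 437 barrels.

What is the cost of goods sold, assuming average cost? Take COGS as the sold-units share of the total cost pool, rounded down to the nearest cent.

COGS = $8,284.50

Apr 14, sell 437: 437/1023 × $19,393.70 → $8,284.50
Ending inventory (cost pool remaining) = $11,109.20
Check: goods available $19,393.70 = COGS $8,284.50 + ending $11,109.20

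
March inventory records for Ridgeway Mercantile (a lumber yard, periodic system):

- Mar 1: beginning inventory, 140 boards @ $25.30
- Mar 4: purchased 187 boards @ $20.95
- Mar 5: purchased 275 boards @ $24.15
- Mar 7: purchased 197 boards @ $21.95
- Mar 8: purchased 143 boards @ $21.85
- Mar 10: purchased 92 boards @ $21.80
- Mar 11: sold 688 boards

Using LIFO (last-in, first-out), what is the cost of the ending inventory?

Ending inventory = $7,918.50

Mar 11, 688 sold [LIFO — newest first]: 92 @ $21.80 + 143 @ $21.85 + 197 @ $21.95 + 256 @ $24.15 = $15,636.70
Ending inventory: 140 @ $25.30 + 187 @ $20.95 + 19 @ $24.15 = $7,918.50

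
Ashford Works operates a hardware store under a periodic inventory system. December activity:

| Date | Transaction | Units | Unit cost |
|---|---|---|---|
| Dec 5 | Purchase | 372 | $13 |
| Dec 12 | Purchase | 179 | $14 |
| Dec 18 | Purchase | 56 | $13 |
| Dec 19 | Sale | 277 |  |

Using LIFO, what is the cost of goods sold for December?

Dec 19, 277 sold [LIFO — newest first]: 56 @ $13 + 179 @ $14 + 42 @ $13 = $3,780
Ending inventory: 330 @ $13 = $4,290

COGS = $3,780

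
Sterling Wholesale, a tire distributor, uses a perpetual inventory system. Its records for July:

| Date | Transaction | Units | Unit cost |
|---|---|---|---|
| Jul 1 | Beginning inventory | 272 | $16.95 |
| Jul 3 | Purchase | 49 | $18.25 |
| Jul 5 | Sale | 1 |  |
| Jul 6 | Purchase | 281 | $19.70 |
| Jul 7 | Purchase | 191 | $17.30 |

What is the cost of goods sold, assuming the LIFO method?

COGS = $18.25

Jul 5, 1 sold [LIFO — newest first]: 1 @ $18.25 = $18.25
Ending inventory: 272 @ $16.95 + 48 @ $18.25 + 281 @ $19.70 + 191 @ $17.30 = $14,326.40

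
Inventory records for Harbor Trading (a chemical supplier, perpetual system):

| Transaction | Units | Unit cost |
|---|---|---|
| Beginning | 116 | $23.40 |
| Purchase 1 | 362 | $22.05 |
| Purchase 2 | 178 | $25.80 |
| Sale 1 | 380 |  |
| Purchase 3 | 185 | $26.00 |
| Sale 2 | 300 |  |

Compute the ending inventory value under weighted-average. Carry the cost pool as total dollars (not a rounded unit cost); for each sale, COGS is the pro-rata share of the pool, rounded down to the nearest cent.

After Beginning: 116 on hand, pool $2,714.40 (≈ $23.4000 each)
After Purchase 1: 478 on hand, pool $10,696.50 (≈ $22.3776 each)
After Purchase 2: 656 on hand, pool $15,288.90 (≈ $23.3062 each)
Sale 1, sell 380: 380/656 × $15,288.90 → $8,856.37
After Purchase 3: 461 on hand, pool $11,242.53 (≈ $24.3873 each)
Sale 2, sell 300: 300/461 × $11,242.53 → $7,316.18
Total COGS = $8,856.37 + $7,316.18 = $16,172.55
Ending inventory (cost pool remaining) = $3,926.35

Ending inventory = $3,926.35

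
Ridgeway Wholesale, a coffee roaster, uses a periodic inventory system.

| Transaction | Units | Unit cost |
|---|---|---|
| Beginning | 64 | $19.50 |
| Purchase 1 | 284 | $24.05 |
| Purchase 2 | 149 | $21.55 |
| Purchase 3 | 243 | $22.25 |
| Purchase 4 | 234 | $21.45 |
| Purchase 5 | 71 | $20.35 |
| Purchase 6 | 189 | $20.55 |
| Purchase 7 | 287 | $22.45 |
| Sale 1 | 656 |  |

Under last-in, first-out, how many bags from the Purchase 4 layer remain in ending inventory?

Sale 1 (656) [LIFO — newest first]: 287 @ $22.45 + 189 @ $20.55 + 71 @ $20.35 + 109 @ $21.45 = $14,110.00
Ending inventory: 64 @ $19.50 + 284 @ $24.05 + 149 @ $21.55 + 243 @ $22.25 + 125 @ $21.45 = $19,377.15
Check: goods available $33,487.15 = COGS $14,110.00 + ending $19,377.15

125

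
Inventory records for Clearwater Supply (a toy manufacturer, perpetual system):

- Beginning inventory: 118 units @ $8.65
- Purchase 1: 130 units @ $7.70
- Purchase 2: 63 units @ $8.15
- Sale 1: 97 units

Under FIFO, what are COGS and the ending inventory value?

Sale 1 (97) [FIFO — oldest first]: 97 @ $8.65 = $839.05
Ending inventory: 21 @ $8.65 + 130 @ $7.70 + 63 @ $8.15 = $1,696.10

COGS = $839.05; ending inventory = $1,696.10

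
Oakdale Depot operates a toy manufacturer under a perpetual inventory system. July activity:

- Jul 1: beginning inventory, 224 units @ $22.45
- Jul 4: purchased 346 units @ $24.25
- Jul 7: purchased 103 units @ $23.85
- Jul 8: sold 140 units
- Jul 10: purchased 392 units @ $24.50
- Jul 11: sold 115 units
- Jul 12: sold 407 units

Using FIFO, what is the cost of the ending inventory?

Ending inventory = $9,866.35

Jul 8, 140 sold [FIFO — oldest first]: 140 @ $22.45 = $3,143.00
Jul 11, 115 sold [FIFO — oldest first]: 84 @ $22.45 + 31 @ $24.25 = $2,637.55
Jul 12, 407 sold [FIFO — oldest first]: 315 @ $24.25 + 92 @ $23.85 = $9,832.95
Total COGS = $3,143.00 + $2,637.55 + $9,832.95 = $15,613.50
Ending inventory: 11 @ $23.85 + 392 @ $24.50 = $9,866.35
Check: goods available $25,479.85 = COGS $15,613.50 + ending $9,866.35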